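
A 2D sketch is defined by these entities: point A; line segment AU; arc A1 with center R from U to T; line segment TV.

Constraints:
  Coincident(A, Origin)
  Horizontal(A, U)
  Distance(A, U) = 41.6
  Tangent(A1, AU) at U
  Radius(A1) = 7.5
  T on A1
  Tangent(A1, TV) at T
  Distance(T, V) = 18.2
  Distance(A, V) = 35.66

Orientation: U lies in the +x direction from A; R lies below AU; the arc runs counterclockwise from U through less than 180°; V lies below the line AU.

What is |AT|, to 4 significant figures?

34.92

Checks: ∠(RU, UA) = 90.00° ✓; |RT| = 7.500 ✓; ∠(RT, TV) = 90.00° ✓; |TV| = 18.20 ✓; |AV| = 35.66 ✓.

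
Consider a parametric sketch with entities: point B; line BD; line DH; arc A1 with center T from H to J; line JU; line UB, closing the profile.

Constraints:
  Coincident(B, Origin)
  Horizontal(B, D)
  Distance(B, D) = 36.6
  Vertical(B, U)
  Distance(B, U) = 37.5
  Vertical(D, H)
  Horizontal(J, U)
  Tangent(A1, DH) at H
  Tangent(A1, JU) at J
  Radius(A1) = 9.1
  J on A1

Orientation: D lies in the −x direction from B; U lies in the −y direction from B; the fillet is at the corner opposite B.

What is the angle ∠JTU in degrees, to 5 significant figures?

71.690°

The virtual corner opposite B is at (-36.600, -37.500). The tangent condition forces TH to be normal to DH and since A1 is tangent to JU there, TJ ⟂ JU, with radius 9.1, so the center T sits 9.1 in from both sides at T = (-27.500, -28.400). That places the tangent points at H = (-36.600, -28.400) on DH and J = (-27.500, -37.500) on JU. Then cos ∠JTU = TJ·TU / (|TJ||TU|), giving 71.690°.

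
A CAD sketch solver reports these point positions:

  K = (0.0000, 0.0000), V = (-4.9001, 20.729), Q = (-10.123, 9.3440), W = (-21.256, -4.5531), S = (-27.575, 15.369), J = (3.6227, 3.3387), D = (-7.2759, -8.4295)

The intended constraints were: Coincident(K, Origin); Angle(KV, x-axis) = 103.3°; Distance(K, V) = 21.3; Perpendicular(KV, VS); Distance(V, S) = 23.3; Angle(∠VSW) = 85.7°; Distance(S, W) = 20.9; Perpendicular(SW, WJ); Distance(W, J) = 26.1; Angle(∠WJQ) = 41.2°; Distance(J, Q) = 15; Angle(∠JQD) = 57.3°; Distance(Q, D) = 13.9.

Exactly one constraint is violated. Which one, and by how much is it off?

Distance(Q, D) = 13.9 — off by 4.10.

K = (0.00, 0.00) ✓; KV at 103.3° ✓; |KV| = 21.30 ✓; ∠(KV, VS) = 90.00° ✓; |VS| = 23.30 ✓; ∠VSW = 85.70° ✓; |SW| = 20.90 ✓; ∠(SW, WJ) = 90.00° ✓; |WJ| = 26.10 ✓; ∠WJQ = 41.20° ✓; |JQ| = 15.00 ✓; ∠JQD = 57.30° ✓; |QD| = 18.00 ✗.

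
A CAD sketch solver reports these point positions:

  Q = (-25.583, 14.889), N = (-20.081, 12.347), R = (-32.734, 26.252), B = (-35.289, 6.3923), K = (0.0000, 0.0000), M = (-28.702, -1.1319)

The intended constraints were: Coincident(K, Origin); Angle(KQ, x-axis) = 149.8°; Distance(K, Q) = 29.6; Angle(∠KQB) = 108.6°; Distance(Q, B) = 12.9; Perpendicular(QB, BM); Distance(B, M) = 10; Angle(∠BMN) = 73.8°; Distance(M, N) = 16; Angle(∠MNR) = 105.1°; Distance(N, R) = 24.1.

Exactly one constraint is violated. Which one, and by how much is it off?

Distance(N, R) = 24.1 — off by 5.30.

K = (0.00, 0.00) ✓; KQ at 149.8° ✓; |KQ| = 29.60 ✓; ∠KQB = 108.6° ✓; |QB| = 12.90 ✓; ∠(QB, BM) = 90.00° ✓; |BM| = 10.00 ✓; ∠BMN = 73.80° ✓; |MN| = 16.00 ✓; ∠MNR = 105.1° ✓; |NR| = 18.80 ✗.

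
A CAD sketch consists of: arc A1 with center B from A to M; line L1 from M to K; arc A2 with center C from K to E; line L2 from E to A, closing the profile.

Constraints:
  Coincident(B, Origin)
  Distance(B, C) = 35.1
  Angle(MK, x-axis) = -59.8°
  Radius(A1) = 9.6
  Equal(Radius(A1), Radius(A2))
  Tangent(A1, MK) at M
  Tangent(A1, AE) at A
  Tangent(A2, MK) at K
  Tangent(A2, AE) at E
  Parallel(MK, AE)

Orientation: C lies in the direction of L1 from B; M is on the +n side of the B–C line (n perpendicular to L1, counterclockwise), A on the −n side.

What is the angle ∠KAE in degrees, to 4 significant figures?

28.68°

The slot axis is L1's direction at -59.8°, so u = (cos -59.8°, sin -59.8°) = (0.5030, -0.8643) and n = (−sin -59.8°, cos -59.8°) = (0.8643, 0.5030). B is at the origin and C lies 35.1 along u from B, so C = 35.1·u = (17.66, -30.34). Tangency of A1 to both parallel lines with radius 9.6 puts M and A at B ± 9.6·n: M = (8.297, 4.829), A = (-8.297, -4.829). Equal radii place K and E the same way about C: K = C + 9.6·n = (25.95, -25.51), E = C − 9.6·n = (9.359, -35.17). Then cos ∠KAE = AK·AE / (|AK||AE|), giving 28.68°.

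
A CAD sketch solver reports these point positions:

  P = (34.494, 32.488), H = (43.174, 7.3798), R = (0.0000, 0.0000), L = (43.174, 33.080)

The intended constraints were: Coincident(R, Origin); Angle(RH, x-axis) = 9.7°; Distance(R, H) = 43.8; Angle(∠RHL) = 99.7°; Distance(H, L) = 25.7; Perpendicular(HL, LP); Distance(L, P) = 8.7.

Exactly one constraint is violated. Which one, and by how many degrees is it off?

Perpendicular(HL, LP) — off by 3.90°.

R = (0.00, 0.00) ✓; RH at 9.700° ✓; |RH| = 43.80 ✓; ∠RHL = 99.70° ✓; |HL| = 25.70 ✓; ∠(HL, LP) = 93.90° ✗; |LP| = 8.700 ✓.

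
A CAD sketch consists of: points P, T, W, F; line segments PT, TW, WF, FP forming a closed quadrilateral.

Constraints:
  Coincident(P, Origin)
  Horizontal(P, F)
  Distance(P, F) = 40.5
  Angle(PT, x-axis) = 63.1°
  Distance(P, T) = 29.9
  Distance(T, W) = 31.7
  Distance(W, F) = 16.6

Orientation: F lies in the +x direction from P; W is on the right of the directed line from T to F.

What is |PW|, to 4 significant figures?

24.42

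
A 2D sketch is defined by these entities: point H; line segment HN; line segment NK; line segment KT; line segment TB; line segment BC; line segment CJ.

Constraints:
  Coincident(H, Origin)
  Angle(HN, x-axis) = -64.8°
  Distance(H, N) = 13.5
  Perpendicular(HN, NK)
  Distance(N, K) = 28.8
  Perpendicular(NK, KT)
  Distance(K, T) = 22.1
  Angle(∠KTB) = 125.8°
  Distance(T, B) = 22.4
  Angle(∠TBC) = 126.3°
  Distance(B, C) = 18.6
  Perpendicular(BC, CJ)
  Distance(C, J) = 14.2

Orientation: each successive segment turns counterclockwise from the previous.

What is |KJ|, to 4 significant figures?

35.32

∠TBC = 126.3° gives BC at -136.9° from the x-axis; with |BC| = 18.6, C = (-13.20, 11.46). BC ⟂ CJ, so CJ runs at -46.90°; with |CJ| = 14.2, J = (-3.499, 1.087). Then |KJ| = |J − K| = 35.32.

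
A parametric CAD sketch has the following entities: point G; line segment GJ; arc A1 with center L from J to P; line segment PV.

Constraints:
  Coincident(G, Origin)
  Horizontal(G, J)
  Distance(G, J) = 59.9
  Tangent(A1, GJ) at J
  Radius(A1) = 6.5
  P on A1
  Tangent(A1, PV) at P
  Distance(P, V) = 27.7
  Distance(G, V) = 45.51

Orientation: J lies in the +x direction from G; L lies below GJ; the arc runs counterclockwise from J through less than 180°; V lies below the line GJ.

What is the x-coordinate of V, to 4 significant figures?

38.14

Checks: |LP| = 6.500 ✓; ∠(LP, PV) = 90.00° ✓; |PV| = 27.70 ✓; |GV| = 45.51 ✓.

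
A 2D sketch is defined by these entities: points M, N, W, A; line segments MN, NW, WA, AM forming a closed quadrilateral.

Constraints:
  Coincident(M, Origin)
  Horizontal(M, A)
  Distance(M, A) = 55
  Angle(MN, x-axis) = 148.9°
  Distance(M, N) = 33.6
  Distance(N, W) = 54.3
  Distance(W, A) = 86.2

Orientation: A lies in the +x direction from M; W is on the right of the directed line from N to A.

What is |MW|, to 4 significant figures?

43.27

Checks: |NW| = 54.30 ✓; |WA| = 86.20 ✓.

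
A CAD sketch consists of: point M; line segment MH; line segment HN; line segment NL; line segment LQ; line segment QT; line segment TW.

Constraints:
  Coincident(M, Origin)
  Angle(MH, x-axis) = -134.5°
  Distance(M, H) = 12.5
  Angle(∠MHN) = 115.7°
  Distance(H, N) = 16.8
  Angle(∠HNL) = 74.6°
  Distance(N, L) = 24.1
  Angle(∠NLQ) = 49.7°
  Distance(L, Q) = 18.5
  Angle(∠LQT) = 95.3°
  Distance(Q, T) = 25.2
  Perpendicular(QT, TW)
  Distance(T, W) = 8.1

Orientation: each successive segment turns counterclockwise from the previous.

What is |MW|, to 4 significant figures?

32.73

M is at the origin; MH runs at -134.5° with length 12.5, so H = (-8.761, -8.916). ∠MHN = 115.7° gives HN at -70.20° from the x-axis; with |HN| = 16.8, N = (-3.071, -24.72). ∠HNL = 74.6° gives NL at 35.20° from the x-axis; with |NL| = 24.1, L = (16.62, -10.83). ∠NLQ = 49.7° gives LQ at 165.5° from the x-axis; with |LQ| = 18.5, Q = (-1.288, -6.198). ∠LQT = 95.3° gives QT at -109.8° from the x-axis; with |QT| = 25.2, T = (-9.824, -29.91). The perpendicularity gives TW at right angles to QT, so TW runs at -19.80°; with |TW| = 8.1, W = (-2.203, -32.65). Then |MW| = |W − M| = 32.73.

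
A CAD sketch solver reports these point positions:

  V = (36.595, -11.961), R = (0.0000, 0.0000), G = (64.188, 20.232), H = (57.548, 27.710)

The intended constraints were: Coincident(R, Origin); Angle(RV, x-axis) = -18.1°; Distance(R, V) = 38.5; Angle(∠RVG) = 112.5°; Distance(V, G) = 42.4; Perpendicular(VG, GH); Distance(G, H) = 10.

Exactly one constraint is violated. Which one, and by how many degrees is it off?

Perpendicular(VG, GH) — off by 7.80°.

R = (0.00, 0.00) ✓; RV at -18.10° ✓; |RV| = 38.50 ✓; ∠RVG = 112.5° ✓; |VG| = 42.40 ✓; ∠(VG, GH) = 82.20° ✗; |GH| = 10.00 ✓.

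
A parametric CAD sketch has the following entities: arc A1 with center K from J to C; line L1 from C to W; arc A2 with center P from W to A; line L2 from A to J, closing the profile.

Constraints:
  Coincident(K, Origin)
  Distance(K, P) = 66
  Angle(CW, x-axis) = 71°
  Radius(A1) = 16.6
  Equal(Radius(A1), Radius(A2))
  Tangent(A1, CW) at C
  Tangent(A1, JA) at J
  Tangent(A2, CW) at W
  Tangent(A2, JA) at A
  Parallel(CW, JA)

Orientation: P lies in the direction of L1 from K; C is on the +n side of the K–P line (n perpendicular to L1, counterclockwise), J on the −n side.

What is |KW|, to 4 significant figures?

68.06

The slot axis is L1's direction at 71.0°, so u = (cos 71.0°, sin 71.0°) = (0.3256, 0.9455) and n = (−sin 71.0°, cos 71.0°) = (-0.9455, 0.3256). K is at the origin and P lies 66.0 along u from K, so P = 66.0·u = (21.49, 62.40). Tangency of A1 to both parallel lines with radius 16.6 puts C and J at K ± 16.6·n: C = (-15.70, 5.404), J = (15.70, -5.404). Equal radii place W and A the same way about P: W = P + 16.6·n = (5.792, 67.81), A = P − 16.6·n = (37.18, 57.00). Then |KW| = |W − K| = 68.06.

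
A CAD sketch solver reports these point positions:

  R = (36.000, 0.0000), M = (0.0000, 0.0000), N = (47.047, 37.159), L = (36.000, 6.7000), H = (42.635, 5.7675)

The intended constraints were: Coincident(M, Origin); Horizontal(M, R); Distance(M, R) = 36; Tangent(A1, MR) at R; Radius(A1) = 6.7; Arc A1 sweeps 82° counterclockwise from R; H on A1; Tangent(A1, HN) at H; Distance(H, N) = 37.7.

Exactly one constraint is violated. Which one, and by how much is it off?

Distance(H, N) = 37.7 — off by 6.00.

M = (0.00, 0.00) ✓; M.y = 0.00, R.y = 0.00 ✓; |MR| = 36.00 ✓; ∠(LR, RM) = 90.00° ✓; |LR| = 6.700 ✓; bearing(L→H) − bearing(L→R) = 82.00° ✓; |LH| = 6.700 ✓; ∠(LH, HN) = 90.00° ✓; |HN| = 31.70 ✗.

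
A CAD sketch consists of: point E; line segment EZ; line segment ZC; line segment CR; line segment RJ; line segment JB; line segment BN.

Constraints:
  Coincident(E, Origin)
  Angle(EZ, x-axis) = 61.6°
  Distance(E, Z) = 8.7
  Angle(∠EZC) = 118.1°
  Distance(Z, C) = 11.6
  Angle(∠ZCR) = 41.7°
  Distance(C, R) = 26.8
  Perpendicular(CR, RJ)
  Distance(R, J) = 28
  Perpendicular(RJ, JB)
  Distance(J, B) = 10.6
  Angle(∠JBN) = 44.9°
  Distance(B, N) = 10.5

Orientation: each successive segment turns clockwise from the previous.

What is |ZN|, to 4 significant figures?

19.75

RJ is perpendicular to JB, so JB runs at 41.40°; with |JB| = 10.6, B = (-14.93, 17.88). ∠JBN = 44.9° gives BN at -93.70° from the x-axis; with |BN| = 10.5, N = (-15.61, 7.404). Then |ZN| = |N − Z| = 19.75.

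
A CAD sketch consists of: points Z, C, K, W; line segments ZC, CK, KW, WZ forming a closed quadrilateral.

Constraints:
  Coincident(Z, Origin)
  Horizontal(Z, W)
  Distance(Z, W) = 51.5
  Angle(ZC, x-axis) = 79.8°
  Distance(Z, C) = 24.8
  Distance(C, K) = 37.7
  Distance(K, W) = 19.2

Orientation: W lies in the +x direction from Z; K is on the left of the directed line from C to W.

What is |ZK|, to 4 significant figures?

44.26

Z is at the origin; Z and W share the same y with |ZW| = 51.5 and W in +x, so W = (51.5, 0). ZC runs at 79.8° with |ZC| = 24.8, so C = (4.392, 24.41). K is determined by |CK| = 37.7 and |KW| = 19.2 together: it lies at the intersection of circle(C, 37.7) and circle(W, 19.2). With |CW| = 53.06, the foot of the radical line on CW is 36.45 from C and the perpendicular offset is √(37.7² − 36.45²) = 9.634. Taking the left-of-CW solution: K = (41.19, 16.19).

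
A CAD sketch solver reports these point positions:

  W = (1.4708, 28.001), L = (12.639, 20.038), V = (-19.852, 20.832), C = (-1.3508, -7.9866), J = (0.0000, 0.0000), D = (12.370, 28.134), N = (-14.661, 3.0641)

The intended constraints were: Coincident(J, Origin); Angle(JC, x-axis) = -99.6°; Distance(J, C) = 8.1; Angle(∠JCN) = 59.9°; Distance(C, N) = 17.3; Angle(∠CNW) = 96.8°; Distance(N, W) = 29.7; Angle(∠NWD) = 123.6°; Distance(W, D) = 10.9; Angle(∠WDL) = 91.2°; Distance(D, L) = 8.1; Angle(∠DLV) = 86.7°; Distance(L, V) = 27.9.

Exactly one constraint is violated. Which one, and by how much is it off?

Distance(L, V) = 27.9 — off by 4.60.

J = (0.00, 0.00) ✓; JC at -99.60° ✓; |JC| = 8.100 ✓; ∠JCN = 59.90° ✓; |CN| = 17.30 ✓; ∠CNW = 96.80° ✓; |NW| = 29.70 ✓; ∠NWD = 123.6° ✓; |WD| = 10.90 ✓; ∠WDL = 91.20° ✓; |DL| = 8.100 ✓; ∠DLV = 86.70° ✓; |LV| = 32.50 ✗.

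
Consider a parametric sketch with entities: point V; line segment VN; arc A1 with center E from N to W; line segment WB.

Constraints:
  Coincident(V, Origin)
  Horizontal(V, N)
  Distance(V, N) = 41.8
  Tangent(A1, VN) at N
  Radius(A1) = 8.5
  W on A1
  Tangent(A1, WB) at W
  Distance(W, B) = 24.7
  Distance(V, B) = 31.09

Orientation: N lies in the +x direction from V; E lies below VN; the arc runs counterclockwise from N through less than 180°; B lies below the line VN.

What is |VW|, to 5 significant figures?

35.102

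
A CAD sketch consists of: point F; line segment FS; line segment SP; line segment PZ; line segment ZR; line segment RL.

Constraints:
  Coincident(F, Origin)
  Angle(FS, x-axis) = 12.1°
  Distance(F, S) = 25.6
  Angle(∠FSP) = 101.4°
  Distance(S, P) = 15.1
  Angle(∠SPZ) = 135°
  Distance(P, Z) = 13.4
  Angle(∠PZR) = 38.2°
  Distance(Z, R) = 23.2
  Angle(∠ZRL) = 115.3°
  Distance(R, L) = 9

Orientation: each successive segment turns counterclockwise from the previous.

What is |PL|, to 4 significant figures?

16.52

F is at the origin; FS runs at 12.1° with length 25.6, so S = (25.03, 5.366). ∠FSP = 101.4° gives SP at 90.70° from the x-axis; with |SP| = 15.1, P = (24.85, 20.47). ∠SPZ = 135.0° gives PZ at 135.7° from the x-axis; with |PZ| = 13.4, Z = (15.26, 29.82). ∠PZR = 38.2° gives ZR at -82.50° from the x-axis; with |ZR| = 23.2, R = (18.28, 6.822). ∠ZRL = 115.3° gives RL at -17.80° from the x-axis; with |RL| = 9.0, L = (26.85, 4.071). Then |PL| = |L − P| = 16.52.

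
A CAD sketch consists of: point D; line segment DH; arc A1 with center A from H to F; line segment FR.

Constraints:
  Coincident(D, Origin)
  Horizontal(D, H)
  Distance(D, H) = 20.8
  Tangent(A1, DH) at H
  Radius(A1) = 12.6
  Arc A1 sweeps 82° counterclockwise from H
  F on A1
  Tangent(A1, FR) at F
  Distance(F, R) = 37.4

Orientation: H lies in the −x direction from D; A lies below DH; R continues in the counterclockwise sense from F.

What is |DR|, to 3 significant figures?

61.4

D is at the origin; D and H share the same y with |DH| = 20.8 and H on the −x side, so H = (-20.8, 0.00). Tangency of A1 to DH means the radius AH is perpendicular to DH, so A = H + (0, -12.6) = (-20.8, -12.6). On A1, H sits at bearing 90° from A; an 82° counterclockwise sweep puts F at bearing 172°, so F = A + 12.6·(cos 172°, sin 172°) = (-33.3, -10.8). The tangent condition forces AF to be normal to FR, so FR runs along (−sin 172°, cos 172°); with |FR| = 37.4, R = (-38.5, -47.9). Then |DR| = |R − D| = 61.4.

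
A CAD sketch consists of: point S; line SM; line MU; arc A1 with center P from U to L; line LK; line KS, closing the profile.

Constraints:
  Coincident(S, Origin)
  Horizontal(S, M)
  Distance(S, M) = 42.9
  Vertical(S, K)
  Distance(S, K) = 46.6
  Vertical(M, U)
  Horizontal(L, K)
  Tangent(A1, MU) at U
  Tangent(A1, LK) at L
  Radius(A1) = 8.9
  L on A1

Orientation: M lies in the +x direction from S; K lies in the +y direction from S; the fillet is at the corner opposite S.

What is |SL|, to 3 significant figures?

57.7

S is at the origin; S and M share the same y with |SM| = 42.9 and M on the +x side, so M = (42.9, 0.00). SK is vertical with |SK| = 46.6 and K on the +y side, so K = (0.00, 46.6). The virtual corner opposite S is at (42.9, 46.6). A1 meets MU tangentially, so PU is at right angles to MU and the tangent condition forces PL to be normal to LK, with radius 8.9, so the center P sits 8.9 in from both sides at P = (34.0, 37.7). That places the tangent points at U = (42.9, 37.7) on MU and L = (34.0, 46.6) on LK. Then |SL| = |L − S| = 57.7.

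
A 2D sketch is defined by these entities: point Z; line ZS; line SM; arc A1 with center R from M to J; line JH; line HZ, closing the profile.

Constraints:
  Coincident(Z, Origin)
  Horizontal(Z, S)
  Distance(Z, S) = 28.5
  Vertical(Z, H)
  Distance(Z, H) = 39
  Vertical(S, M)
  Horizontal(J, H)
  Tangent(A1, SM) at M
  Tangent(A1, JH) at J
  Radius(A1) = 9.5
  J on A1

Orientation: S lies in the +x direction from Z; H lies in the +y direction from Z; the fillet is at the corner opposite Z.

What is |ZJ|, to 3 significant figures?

43.4

The virtual corner opposite Z is at (28.5, 39.0). A1 meets SM tangentially, so RM is at right angles to SM and A1 meets JH tangentially, so RJ is at right angles to JH, with radius 9.5, so the center R sits 9.5 in from both sides at R = (19.0, 29.5). That places the tangent points at M = (28.5, 29.5) on SM and J = (19.0, 39.0) on JH. Then |ZJ| = |J − Z| = 43.4.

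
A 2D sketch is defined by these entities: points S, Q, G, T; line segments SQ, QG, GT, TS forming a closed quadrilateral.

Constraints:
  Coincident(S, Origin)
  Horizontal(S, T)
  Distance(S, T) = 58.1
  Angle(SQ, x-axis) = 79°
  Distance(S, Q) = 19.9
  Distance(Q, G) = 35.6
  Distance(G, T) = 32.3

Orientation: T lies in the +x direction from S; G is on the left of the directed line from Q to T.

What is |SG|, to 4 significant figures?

46.68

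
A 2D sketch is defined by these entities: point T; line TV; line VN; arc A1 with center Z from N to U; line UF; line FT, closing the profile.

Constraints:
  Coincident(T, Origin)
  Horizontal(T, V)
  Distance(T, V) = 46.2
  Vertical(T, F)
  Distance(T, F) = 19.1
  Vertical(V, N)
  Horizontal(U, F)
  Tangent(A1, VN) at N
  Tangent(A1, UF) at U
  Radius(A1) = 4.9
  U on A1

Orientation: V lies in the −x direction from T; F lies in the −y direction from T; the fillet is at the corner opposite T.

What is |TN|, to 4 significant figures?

48.33

T is at the origin; T and V share the same y with |TV| = 46.2 and V on the −x side, so V = (-46.20, 0.000). T and F share the same x with |TF| = 19.1 and F on the −y side, so F = (0.000, -19.10). The virtual corner opposite T is at (-46.20, -19.10). Tangency of A1 to VN means the radius ZN is perpendicular to VN and since A1 is tangent to UF there, ZU ⟂ UF, with radius 4.9, so the center Z sits 4.9 in from both sides at Z = (-41.30, -14.20). That places the tangent points at N = (-46.20, -14.20) on VN and U = (-41.30, -19.10) on UF. Then |TN| = |N − T| = 48.33.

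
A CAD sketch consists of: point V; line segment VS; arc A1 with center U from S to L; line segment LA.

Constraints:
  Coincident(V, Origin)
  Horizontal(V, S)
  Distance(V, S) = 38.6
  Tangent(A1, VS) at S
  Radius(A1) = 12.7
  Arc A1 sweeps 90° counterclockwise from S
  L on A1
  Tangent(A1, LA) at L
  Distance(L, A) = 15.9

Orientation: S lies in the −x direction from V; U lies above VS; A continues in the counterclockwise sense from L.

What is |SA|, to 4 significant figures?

31.29

V is at the origin; VS is horizontal with |VS| = 38.6 and S on the −x side, so S = (-38.60, 0.000). The tangent condition forces US to be normal to VS, so U = S + (0, 12.7) = (-38.60, 12.70). On A1, S sits at bearing -90° from U; a 90° counterclockwise sweep puts L at bearing 0°, so L = U + 12.7·(cos 0°, sin 0°) = (-25.90, 12.70). Since A1 is tangent to LA there, UL ⟂ LA, so LA runs along (−sin 0°, cos 0°); with |LA| = 15.9, A = (-25.90, 28.60). Then |SA| = |A − S| = 31.29.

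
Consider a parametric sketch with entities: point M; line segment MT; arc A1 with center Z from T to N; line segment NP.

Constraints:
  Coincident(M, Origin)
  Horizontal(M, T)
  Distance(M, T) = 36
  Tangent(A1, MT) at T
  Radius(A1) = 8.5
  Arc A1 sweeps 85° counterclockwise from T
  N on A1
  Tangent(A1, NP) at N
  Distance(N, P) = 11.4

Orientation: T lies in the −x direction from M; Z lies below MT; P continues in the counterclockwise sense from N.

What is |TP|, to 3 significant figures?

21.3

M is at the origin; M and T share the same y with |MT| = 36.0 and T on the −x side, so T = (-36.0, 0.00). A1 meets MT tangentially, so ZT is at right angles to MT, so Z = T + (0, -8.5) = (-36.0, -8.50). On A1, T sits at bearing 90° from Z; an 85° counterclockwise sweep puts N at bearing 175°, so N = Z + 8.5·(cos 175°, sin 175°) = (-44.5, -7.76). The tangent condition forces ZN to be normal to NP, so NP runs along (−sin 175°, cos 175°); with |NP| = 11.4, P = (-45.5, -19.1). Then |TP| = |P − T| = 21.3.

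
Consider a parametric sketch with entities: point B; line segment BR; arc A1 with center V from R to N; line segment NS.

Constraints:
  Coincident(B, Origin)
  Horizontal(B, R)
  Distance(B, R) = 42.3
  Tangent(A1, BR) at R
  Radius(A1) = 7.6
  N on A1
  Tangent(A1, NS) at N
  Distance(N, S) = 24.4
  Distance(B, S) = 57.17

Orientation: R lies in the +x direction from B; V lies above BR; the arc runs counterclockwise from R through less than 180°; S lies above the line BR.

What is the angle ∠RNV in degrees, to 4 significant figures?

41.49°

Checks: |VN| = 7.600 ✓; ∠(VN, NS) = 90.00° ✓; |NS| = 24.40 ✓; |BS| = 57.17 ✓.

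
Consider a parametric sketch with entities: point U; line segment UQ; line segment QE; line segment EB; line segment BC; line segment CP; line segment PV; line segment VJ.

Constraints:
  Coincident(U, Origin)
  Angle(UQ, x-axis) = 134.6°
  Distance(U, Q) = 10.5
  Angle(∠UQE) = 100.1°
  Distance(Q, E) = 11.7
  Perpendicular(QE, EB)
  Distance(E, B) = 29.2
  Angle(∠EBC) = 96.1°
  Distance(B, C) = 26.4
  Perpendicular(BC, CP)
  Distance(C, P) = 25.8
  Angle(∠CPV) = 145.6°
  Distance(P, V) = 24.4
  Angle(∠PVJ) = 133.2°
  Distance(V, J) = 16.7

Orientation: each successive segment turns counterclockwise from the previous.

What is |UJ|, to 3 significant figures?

32.2

U is at the origin; UQ runs at 134.6° with length 10.5, so Q = (-7.37, 7.48). ∠UQE = 100.1° gives QE at -146° from the x-axis; with |QE| = 11.7, E = (-17.0, 0.849). The perpendicularity gives EB at right angles to QE, so EB runs at -55.5°; with |EB| = 29.2, B = (-0.476, -23.2). ∠EBC = 96.1° gives BC at 28.4° from the x-axis; with |BC| = 26.4, C = (22.7, -10.7). BC ⟂ CP, so CP runs at 118°; with |CP| = 25.8, P = (10.5, 12.0). ∠CPV = 145.6° gives PV at 153° from the x-axis; with |PV| = 24.4, V = (-11.2, 23.2). ∠PVJ = 133.2° gives VJ at -160° from the x-axis; with |VJ| = 16.7, J = (-27.0, 17.6). Then |UJ| = |J − U| = 32.2.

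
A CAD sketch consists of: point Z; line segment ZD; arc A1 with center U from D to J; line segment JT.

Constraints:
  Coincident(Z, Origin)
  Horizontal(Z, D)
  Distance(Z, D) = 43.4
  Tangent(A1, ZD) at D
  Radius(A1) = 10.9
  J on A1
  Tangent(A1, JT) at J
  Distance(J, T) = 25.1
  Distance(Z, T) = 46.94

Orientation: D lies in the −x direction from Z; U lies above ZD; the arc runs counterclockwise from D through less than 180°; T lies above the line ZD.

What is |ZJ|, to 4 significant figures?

34.09

Checks: ∠(UD, DZ) = 90.00° ✓; |UJ| = 10.90 ✓; ∠(UJ, JT) = 90.00° ✓; |JT| = 25.10 ✓; |ZT| = 46.94 ✓.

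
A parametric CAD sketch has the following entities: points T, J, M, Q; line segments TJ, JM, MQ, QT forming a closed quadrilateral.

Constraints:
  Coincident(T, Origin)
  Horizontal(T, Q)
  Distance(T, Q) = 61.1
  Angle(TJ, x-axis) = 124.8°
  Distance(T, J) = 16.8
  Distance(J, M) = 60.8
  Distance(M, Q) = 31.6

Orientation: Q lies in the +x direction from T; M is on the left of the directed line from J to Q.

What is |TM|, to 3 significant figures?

57.3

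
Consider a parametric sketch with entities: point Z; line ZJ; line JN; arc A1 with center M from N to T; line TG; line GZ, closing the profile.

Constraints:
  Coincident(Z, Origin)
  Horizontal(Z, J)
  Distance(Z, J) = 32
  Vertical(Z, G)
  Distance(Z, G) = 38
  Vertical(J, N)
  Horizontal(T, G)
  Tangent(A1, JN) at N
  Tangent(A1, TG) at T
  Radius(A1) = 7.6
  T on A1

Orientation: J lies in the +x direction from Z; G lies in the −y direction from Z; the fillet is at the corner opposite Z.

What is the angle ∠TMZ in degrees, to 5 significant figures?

141.25°

The virtual corner opposite Z is at (32.000, -38.000). Since A1 is tangent to JN there, MN ⟂ JN and the tangent condition forces MT to be normal to TG, with radius 7.6, so the center M sits 7.6 in from both sides at M = (24.400, -30.400). That places the tangent points at N = (32.000, -30.400) on JN and T = (24.400, -38.000) on TG. Then cos ∠TMZ = MT·MZ / (|MT||MZ|), giving 141.25°.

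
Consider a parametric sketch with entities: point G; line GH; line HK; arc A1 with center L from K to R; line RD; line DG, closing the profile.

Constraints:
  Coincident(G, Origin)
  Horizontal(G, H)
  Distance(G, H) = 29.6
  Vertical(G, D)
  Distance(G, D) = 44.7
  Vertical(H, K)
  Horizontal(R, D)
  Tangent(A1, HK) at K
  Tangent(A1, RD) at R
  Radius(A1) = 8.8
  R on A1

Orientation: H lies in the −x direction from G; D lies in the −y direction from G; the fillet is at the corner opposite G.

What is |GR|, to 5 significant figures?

49.302

G is at the origin; GH is horizontal with |GH| = 29.6 and H on the −x side, so H = (-29.600, 0.0000). GD is vertical with |GD| = 44.7 and D on the −y side, so D = (0.0000, -44.700). The virtual corner opposite G is at (-29.600, -44.700). The tangent condition forces LK to be normal to HK and the tangent condition forces LR to be normal to RD, with radius 8.8, so the center L sits 8.8 in from both sides at L = (-20.800, -35.900). That places the tangent points at K = (-29.600, -35.900) on HK and R = (-20.800, -44.700) on RD. Then |GR| = |R − G| = 49.302.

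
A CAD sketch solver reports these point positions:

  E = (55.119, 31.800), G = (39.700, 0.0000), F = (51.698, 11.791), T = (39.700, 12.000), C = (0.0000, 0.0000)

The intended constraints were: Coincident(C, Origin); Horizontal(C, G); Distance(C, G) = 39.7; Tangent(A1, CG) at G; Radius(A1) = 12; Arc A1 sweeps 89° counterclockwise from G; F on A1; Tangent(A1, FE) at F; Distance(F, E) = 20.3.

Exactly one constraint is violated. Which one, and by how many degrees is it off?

Tangent(A1, FE) at F — off by 8.70°.

C = (0.00, 0.00) ✓; C.y = 0.00, G.y = 0.00 ✓; |CG| = 39.70 ✓; ∠(TG, GC) = 90.00° ✓; |TG| = 12.00 ✓; bearing(T→F) − bearing(T→G) = 89.00° ✓; |TF| = 12.00 ✓; ∠(TF, FE) = 98.70° ✗; |FE| = 20.30 ✓.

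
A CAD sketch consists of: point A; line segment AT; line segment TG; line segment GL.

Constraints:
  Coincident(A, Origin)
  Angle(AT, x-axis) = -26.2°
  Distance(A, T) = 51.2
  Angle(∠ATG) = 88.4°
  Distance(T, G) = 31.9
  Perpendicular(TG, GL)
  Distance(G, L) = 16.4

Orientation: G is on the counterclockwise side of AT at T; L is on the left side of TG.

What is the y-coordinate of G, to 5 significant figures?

6.3995

A is at the origin; AT runs at -26.2° with length 51.2, so T = 51.2·(cos -26.2°, sin -26.2°) = (45.940, -22.605). ∠ATG = 88.4°, so TG runs at -26.2° + (180° − 88.4°) = 65.400° from the x-axis; with |TG| = 31.9, G = T + 31.9·(cos 65.400°, sin 65.400°) = (59.219, 6.3995). So G.y = 6.3995.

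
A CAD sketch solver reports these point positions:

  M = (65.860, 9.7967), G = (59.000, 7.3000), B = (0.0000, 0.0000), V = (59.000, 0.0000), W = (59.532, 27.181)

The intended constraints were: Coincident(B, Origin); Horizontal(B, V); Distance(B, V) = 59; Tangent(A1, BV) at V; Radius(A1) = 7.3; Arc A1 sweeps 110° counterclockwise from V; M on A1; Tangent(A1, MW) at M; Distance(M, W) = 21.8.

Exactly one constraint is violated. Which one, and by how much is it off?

Distance(M, W) = 21.8 — off by 3.30.

B = (0.00, 0.00) ✓; B.y = 0.00, V.y = 0.00 ✓; |BV| = 59.00 ✓; ∠(GV, VB) = 90.00° ✓; |GV| = 7.300 ✓; bearing(G→M) − bearing(G→V) = 110.0° ✓; |GM| = 7.300 ✓; ∠(GM, MW) = 90.00° ✓; |MW| = 18.50 ✗.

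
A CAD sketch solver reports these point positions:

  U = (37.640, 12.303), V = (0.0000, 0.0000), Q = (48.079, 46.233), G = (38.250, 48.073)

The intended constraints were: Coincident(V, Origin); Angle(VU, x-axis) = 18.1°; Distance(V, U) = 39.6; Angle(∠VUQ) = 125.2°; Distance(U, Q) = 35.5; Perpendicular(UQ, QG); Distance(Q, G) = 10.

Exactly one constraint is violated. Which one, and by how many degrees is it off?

Perpendicular(UQ, QG) — off by 6.50°.

V = (0.00, 0.00) ✓; VU at 18.10° ✓; |VU| = 39.60 ✓; ∠VUQ = 125.2° ✓; |UQ| = 35.50 ✓; ∠(UQ, QG) = 96.50° ✗; |QG| = 10.00 ✓.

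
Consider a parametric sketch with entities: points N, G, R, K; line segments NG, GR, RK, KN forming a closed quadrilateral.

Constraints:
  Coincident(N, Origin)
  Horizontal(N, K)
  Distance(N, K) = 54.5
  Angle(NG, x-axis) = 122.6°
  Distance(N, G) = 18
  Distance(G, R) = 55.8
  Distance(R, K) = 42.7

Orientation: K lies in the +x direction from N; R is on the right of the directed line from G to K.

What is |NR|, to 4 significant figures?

37.87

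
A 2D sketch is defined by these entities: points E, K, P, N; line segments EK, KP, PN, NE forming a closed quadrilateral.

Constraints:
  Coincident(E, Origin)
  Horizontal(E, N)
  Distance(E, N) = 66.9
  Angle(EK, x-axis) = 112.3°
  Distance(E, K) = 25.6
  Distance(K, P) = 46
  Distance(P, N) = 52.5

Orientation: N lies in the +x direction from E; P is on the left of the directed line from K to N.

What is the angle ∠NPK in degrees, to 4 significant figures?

108.8°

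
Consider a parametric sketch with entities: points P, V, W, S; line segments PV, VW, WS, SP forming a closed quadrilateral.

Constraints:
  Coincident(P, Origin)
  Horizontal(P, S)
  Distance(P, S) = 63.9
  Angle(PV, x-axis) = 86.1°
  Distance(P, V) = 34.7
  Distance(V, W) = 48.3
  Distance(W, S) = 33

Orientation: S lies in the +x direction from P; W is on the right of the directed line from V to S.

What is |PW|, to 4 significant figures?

31.44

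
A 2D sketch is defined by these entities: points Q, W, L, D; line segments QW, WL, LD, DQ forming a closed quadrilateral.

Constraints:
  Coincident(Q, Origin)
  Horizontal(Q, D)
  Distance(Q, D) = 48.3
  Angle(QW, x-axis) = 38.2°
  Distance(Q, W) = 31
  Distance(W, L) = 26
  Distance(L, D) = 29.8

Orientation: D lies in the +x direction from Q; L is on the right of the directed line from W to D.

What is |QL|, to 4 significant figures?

20.19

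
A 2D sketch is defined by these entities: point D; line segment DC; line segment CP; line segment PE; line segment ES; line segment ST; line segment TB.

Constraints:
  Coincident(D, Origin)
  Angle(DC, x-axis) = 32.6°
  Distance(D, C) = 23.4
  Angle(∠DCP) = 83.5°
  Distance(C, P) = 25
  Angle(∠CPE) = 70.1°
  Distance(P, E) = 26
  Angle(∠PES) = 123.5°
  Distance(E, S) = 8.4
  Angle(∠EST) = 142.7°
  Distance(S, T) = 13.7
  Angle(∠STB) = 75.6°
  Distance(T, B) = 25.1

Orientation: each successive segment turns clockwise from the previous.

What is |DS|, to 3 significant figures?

6.21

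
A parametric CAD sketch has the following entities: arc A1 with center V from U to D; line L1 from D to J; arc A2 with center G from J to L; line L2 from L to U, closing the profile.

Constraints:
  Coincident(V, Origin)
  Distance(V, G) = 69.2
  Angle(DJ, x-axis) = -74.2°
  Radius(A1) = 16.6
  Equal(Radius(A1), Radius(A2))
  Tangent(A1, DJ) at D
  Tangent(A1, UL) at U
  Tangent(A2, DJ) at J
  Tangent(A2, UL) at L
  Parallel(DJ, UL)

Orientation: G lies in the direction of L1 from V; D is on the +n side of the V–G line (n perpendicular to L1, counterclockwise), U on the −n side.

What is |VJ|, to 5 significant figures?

71.163

The slot axis is L1's direction at -74.2°, so u = (cos -74.2°, sin -74.2°) = (0.27228, -0.96222) and n = (−sin -74.2°, cos -74.2°) = (0.96222, 0.27228). V is at the origin and G lies 69.2 along u from V, so G = 69.2·u = (18.842, -66.585). Tangency of A1 to both parallel lines with radius 16.6 puts D and U at V ± 16.6·n: D = (15.973, 4.5199), U = (-15.973, -4.5199). Equal radii place J and L the same way about G: J = G + 16.6·n = (34.815, -62.066), L = G − 16.6·n = (2.8690, -71.105). Then |VJ| = |J − V| = 71.163.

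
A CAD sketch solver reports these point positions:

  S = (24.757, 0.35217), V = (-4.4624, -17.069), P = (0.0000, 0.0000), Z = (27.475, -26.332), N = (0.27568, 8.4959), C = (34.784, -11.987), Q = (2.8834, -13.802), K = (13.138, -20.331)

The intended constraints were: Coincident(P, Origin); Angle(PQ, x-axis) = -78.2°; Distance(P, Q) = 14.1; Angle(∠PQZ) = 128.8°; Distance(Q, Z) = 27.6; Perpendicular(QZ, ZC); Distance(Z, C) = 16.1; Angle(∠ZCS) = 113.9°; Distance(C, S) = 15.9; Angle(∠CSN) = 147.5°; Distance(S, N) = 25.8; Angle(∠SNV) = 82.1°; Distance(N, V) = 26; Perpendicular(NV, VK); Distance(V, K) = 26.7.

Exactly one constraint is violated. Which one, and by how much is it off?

Distance(V, K) = 26.7 — off by 8.80.

P = (0.00, 0.00) ✓; PQ at -78.20° ✓; |PQ| = 14.10 ✓; ∠PQZ = 128.8° ✓; |QZ| = 27.60 ✓; ∠(QZ, ZC) = 90.00° ✓; |ZC| = 16.10 ✓; ∠ZCS = 113.9° ✓; |CS| = 15.90 ✓; ∠CSN = 147.5° ✓; |SN| = 25.80 ✓; ∠SNV = 82.10° ✓; |NV| = 26.00 ✓; ∠(NV, VK) = 90.00° ✓; |VK| = 17.90 ✗.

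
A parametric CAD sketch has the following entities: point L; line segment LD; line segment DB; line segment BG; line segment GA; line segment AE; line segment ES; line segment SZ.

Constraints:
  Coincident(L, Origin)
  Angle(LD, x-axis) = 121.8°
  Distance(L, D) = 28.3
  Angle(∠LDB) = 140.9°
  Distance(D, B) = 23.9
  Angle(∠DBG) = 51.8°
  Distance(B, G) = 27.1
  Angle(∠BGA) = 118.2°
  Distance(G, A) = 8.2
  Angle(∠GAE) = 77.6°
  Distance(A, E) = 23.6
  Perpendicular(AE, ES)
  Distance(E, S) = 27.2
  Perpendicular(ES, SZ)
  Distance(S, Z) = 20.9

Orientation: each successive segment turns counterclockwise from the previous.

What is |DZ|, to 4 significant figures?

37.51

L is at the origin; LD runs at 121.8° with length 28.3, so D = (-14.91, 24.05). ∠LDB = 140.9° gives DB at 160.9° from the x-axis; with |DB| = 23.9, B = (-37.50, 31.87). ∠DBG = 51.8° gives BG at -70.90° from the x-axis; with |BG| = 27.1, G = (-28.63, 6.264). ∠BGA = 118.2° gives GA at -9.100° from the x-axis; with |GA| = 8.2, A = (-20.53, 4.967). ∠GAE = 77.6° gives AE at 93.30° from the x-axis; with |AE| = 23.6, E = (-21.89, 28.53). The perpendicularity gives ES at right angles to AE, so ES runs at -176.7°; with |ES| = 27.2, S = (-49.05, 26.96). ES ⟂ SZ, so SZ runs at -86.70°; with |SZ| = 20.9, Z = (-47.84, 6.097). Then |DZ| = |Z − D| = 37.51.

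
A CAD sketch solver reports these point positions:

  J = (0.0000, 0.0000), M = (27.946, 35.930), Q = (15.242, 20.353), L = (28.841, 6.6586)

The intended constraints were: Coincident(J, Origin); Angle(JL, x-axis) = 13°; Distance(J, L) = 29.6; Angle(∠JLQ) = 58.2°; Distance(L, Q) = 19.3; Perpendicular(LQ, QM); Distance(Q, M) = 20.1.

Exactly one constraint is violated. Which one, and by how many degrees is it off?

Perpendicular(LQ, QM) — off by 6.00°.

J = (0.00, 0.00) ✓; JL at 13.00° ✓; |JL| = 29.60 ✓; ∠JLQ = 58.20° ✓; |LQ| = 19.30 ✓; ∠(LQ, QM) = 84.00° ✗; |QM| = 20.10 ✓.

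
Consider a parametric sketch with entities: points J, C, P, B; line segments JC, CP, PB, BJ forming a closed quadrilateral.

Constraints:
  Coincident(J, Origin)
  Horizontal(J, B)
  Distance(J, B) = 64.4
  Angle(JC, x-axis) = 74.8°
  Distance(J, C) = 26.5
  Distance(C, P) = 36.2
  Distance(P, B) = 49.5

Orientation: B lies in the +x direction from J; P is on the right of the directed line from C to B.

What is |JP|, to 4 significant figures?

18.47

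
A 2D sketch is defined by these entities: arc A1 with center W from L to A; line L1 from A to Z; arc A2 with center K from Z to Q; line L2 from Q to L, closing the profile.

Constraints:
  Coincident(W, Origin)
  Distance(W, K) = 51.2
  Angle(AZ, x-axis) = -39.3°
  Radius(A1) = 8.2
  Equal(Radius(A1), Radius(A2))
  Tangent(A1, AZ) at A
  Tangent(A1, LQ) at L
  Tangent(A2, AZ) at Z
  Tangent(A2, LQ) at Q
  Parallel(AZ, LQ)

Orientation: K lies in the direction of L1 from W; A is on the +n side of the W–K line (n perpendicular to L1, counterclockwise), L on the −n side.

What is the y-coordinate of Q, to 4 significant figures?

-38.77

The slot axis is L1's direction at -39.3°, so u = (cos -39.3°, sin -39.3°) = (0.7738, -0.6334) and n = (−sin -39.3°, cos -39.3°) = (0.6334, 0.7738). W is at the origin and K lies 51.2 along u from W, so K = 51.2·u = (39.62, -32.43). Tangency of A1 to both parallel lines with radius 8.2 puts A and L at W ± 8.2·n: A = (5.194, 6.345), L = (-5.194, -6.345). Equal radii place Z and Q the same way about K: Z = K + 8.2·n = (44.81, -26.08), Q = K − 8.2·n = (34.43, -38.77). So Q.y = -38.77.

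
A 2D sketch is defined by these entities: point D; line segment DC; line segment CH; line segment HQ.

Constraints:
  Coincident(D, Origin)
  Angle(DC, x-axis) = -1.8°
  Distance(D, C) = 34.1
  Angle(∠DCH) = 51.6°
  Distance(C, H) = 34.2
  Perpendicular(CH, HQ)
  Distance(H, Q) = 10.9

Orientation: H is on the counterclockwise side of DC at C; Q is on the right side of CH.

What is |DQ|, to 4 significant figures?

39.81

∠DCH = 51.6°, so CH runs at -1.8° + (180° − 51.6°) = 126.6° from the x-axis; with |CH| = 34.2, H = C + 34.2·(cos 126.6°, sin 126.6°) = (13.69, 26.39). The perpendicularity gives HQ at right angles to CH; with |HQ| = 10.9 on the right of CH, Q = H + 10.9·(0.8028, 0.5962) = (22.44, 32.88). Then |DQ| = |Q − D| = 39.81.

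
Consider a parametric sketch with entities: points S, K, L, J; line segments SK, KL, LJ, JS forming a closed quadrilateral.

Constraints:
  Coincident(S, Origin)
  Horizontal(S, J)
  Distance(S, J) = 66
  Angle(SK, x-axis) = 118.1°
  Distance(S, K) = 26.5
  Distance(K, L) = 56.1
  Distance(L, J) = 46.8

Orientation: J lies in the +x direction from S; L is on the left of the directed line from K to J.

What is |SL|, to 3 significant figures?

57.2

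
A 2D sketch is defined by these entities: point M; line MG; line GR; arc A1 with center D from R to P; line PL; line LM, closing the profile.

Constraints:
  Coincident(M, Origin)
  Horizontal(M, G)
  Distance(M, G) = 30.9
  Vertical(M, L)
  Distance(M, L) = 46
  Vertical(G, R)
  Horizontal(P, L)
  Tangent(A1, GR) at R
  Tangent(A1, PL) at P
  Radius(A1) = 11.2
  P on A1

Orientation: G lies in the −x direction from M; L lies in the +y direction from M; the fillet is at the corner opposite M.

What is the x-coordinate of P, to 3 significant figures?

-19.7

The virtual corner opposite M is at (-30.9, 46.0). A1 meets GR tangentially, so DR is at right angles to GR and tangency of A1 to PL means the radius DP is perpendicular to PL, with radius 11.2, so the center D sits 11.2 in from both sides at D = (-19.7, 34.8). That places the tangent points at R = (-30.9, 34.8) on GR and P = (-19.7, 46.0) on PL. So P.x = -19.7.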